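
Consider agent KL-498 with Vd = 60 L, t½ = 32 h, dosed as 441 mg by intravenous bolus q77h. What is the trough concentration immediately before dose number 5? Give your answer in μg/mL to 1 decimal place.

1.7 μg/mL

f = (1/2)^(τ/t½) = (1/2)^(77/32) ≈ 0.1886.
C₀ = D/Vd = 441/60 ≈ 7.350 μg/mL.
Before the 5th dose, 4 doses have been given. Superposition: Cmin = C₀·(f + f² + … + f^4).
≈ 7.350 × (0.1886 + 0.0356 + 0.0067 + 0.0013) ≈ 7.350 × 0.2322 ≈ 1.707 μg/mL.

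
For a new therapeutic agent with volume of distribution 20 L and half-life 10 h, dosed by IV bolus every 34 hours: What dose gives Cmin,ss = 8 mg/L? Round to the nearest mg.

τ/t½ = 34/10 ≈ 3.4, so f = (1/2)^(34/10) ≈ 0.094732.
Cmin,ss = (D/Vd)·f/(1−f), so D = Cmin,ss·Vd·(1−f)/f.
D = 8 × 20 × (1−f)/f ≈ 8 × 20 × 9.55610 ≈ 1528.98 mg.

1529 mg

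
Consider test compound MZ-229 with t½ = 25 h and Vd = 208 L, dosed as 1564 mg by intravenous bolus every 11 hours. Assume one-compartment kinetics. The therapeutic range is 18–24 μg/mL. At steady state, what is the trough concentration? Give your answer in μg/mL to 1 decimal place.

k = ln2/t½ = ln2/25 ≈ 0.027726 h⁻¹; fraction remaining f = e^(−kτ) = e^(−0.027726×11) ≈ 0.7371.
At steady state, accumulation factor R = 1/(1 − e^(−kτ)) ≈ 3.8037.
Single-dose peak C₀ = D/Vd = 1564/208 ≈ 7.519 μg/mL.
Cmax,ss = C₀/(1 − f) ≈ 7.519/0.2629 ≈ 28.600 μg/mL.
One interval later, Cmin,ss = Cmax,ss·e^(−kτ) ≈ 28.600 × 0.7371 ≈ 21.081 μg/mL.
Trough 21.1 μg/mL vs MEC 18 μg/mL: adequate.

21.1 μg/mL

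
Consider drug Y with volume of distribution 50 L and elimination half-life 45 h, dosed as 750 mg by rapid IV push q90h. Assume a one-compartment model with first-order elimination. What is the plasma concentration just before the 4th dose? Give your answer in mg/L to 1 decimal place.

f = (1/2)^(τ/t½) = (1/2)^(90/45) ≈ 0.2500.
C₀ = D/Vd = 750/50 ≈ 15.000 mg/L.
Before the 4th dose, 3 doses have been given. Superposition: Cmin = C₀·(f + f² + … + f^3).
≈ 15.000 × (0.2500 + 0.0625 + 0.0156) ≈ 15.000 × 0.3281 ≈ 4.921 mg/L.

4.9 mg/L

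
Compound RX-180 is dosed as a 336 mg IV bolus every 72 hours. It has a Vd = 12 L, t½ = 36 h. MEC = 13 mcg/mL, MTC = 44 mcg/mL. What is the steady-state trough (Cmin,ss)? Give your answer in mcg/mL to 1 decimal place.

τ = 72 h = 2 half-lives, so f = (1/2)^2 = 0.25.
Accumulation ratio R = 1/(1 − f) = 1/0.75 = 4/3.
Single-dose peak C₀ = D/Vd = 336/12 = 28 mcg/mL.
Steady-state peak Cmax,ss = C₀·R = 28 × 4/3 ≈ 37.333 mcg/mL.
Steady-state trough Cmin,ss = Cmax,ss·f ≈ 37.333 × 0.25 ≈ 9.333 mcg/mL.
Trough 9.3 mcg/mL vs MEC 13 mcg/mL: subtherapeutic.

9.3 mcg/mL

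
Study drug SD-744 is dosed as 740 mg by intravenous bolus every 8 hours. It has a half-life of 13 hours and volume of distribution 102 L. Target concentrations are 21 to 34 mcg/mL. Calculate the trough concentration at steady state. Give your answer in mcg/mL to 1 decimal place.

13.6 mcg/mL

τ/t½ = 8/13 ≈ 0.61538, so fraction remaining f = (1/2)^(8/13) ≈ 0.6528.
At steady state, accumulation factor R = 1/(1 − e^(−kτ)) ≈ 2.8802.
Single-dose peak C₀ = D/Vd = 740/102 ≈ 7.255 mcg/mL.
Steady-state peak Cmax,ss = C₀·R ≈ 7.255 × 2.8802 ≈ 20.896 mcg/mL.
One interval later, Cmin,ss = Cmax,ss·e^(−kτ) ≈ 20.896 × 0.6528 ≈ 13.641 mcg/mL.
Trough 13.6 mcg/mL vs MEC 21 mcg/mL: subtherapeutic.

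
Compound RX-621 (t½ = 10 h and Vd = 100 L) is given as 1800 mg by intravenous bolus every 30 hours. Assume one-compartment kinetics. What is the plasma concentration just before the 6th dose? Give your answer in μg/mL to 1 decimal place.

2.6 μg/mL

f = (1/2)^(τ/t½) = (1/2)^(30/10) ≈ 0.1250.
C₀ = D/Vd = 1800/100 ≈ 18.000 μg/mL.
Before the 6th dose, 5 doses have been given. Superposition: Cmin = C₀·(f + f² + … + f^5).
≈ 18.000 × (0.1250 + 0.0156 + 0.0020 + 0.0002 + 0.0000) ≈ 18.000 × 0.1428 ≈ 2.570 μg/mL.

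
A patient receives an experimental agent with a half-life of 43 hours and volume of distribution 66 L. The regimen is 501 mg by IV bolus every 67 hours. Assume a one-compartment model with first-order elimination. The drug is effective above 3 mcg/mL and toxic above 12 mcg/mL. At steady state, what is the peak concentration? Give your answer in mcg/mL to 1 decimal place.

11.5 mcg/mL

k = ln2/t½ = ln2/43 ≈ 0.016120 h⁻¹; fraction remaining f = e^(−kτ) = e^(−0.016120×67) ≈ 0.3396.
At steady state, accumulation factor R = 1/(1 − e^(−kτ)) ≈ 1.5142.
Each bolus raises the concentration by D/Vd = 501/66 ≈ 7.591 mcg/mL.
Cmax,ss = C₀/(1 − f) ≈ 7.591/0.6604 ≈ 11.495 mcg/mL.
Peak 11.5 mcg/mL vs MTC 12 mcg/mL: below toxic threshold.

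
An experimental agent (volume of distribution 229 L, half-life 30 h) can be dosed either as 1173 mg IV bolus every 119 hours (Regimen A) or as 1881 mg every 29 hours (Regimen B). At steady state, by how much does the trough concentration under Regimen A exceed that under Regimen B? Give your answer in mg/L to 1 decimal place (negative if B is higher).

Regimen A: f = (1/2)^(119/30) ≈ 0.0640; Cmin,ss = (1173/229)·f/(1−f) ≈ 0.350 mg/L.
Regimen B: f = (1/2)^(29/30) ≈ 0.5117; Cmin,ss = (1881/229)·f/(1−f) ≈ 8.608 mg/L.
Difference ≈ 0.350 − 8.608 ≈ -8.258 mg/L.

-8.3 mg/L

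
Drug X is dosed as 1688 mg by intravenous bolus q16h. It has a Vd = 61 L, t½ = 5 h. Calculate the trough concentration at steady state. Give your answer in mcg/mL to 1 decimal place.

3.4 mcg/mL

Over one 16-h interval, 16/5 ≈ 3.2 half-lives elapse, leaving f ≈ 0.1088 of each dose.
Accumulation ratio R = 1/(1 − f) ≈ 1/0.8912 ≈ 1.1221.
Each bolus raises the concentration by D/Vd = 1688/61 ≈ 27.672 mcg/mL.
Cmax,ss = C₀/(1 − f) ≈ 27.672/0.8912 ≈ 31.050 mcg/mL.
Steady-state trough Cmin,ss = Cmax,ss·f ≈ 31.050 × 0.1088 ≈ 3.378 mcg/mL.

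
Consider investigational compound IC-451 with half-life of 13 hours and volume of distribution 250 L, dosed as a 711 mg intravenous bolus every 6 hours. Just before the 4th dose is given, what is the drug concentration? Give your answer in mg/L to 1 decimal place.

4.7 mg/L

f = (1/2)^(τ/t½) = (1/2)^(6/13) ≈ 0.7262.
C₀ = D/Vd = 711/250 ≈ 2.844 mg/L.
Before the 4th dose, 3 doses have been given. Superposition: Cmin = C₀·(f + f² + … + f^3).
≈ 2.844 × (0.7262 + 0.5274 + 0.3830) ≈ 2.844 × 1.6366 ≈ 4.654 mg/L.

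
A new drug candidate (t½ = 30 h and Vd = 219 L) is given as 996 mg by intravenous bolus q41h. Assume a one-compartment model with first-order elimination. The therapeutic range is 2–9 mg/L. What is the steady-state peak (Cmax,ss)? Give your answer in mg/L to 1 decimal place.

7.4 mg/L

Over one 41-h interval, 41/30 ≈ 1.3667 half-lives elapse, leaving f ≈ 0.3878 of each dose.
At steady state, accumulation factor R = 1/(1 − e^(−kτ)) ≈ 1.6335.
Each bolus raises the concentration by D/Vd = 996/219 ≈ 4.548 mg/L.
Steady-state peak Cmax,ss = C₀·R ≈ 4.548 × 1.6335 ≈ 7.429 mg/L.
Peak 7.4 mg/L vs MTC 9 mg/L: below toxic threshold.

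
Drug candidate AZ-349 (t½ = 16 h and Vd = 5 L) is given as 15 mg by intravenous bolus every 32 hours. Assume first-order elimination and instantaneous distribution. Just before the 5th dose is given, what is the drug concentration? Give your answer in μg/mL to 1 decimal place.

f = (1/2)^(τ/t½) = (1/2)^(32/16) ≈ 0.2500.
C₀ = D/Vd = 15/5 ≈ 3.000 μg/mL.
Before the 5th dose, 4 doses have been given. Superposition: Cmin = C₀·(f + f² + … + f^4).
≈ 3.000 × (0.2500 + 0.0625 + 0.0156 + 0.0039) ≈ 3.000 × 0.3320 ≈ 0.996 μg/mL.

1.0 μg/mL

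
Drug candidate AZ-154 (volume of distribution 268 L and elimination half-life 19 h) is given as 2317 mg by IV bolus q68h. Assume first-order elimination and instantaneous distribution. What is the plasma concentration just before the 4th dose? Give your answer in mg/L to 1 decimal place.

0.8 mg/L

f = (1/2)^(τ/t½) = (1/2)^(68/19) ≈ 0.0837.
C₀ = D/Vd = 2317/268 ≈ 8.646 mg/L.
Before the 4th dose, 3 doses have been given. Superposition: Cmin = C₀·(f + f² + … + f^3).
≈ 8.646 × (0.0837 + 0.0070 + 0.0006) ≈ 8.646 × 0.0913 ≈ 0.789 mg/L.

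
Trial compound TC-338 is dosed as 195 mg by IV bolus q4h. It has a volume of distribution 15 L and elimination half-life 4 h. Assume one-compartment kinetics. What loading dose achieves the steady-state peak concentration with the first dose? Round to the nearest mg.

f = (1/2)^(4/4) ≈ 0.500000; accumulation ratio R = 1/(1−f) ≈ 2.00000.
Loading dose to hit Cmax,ss on first dose: D_load = D_maint·R ≈ 195 × 2.00000 ≈ 390.00 mg.

390 mg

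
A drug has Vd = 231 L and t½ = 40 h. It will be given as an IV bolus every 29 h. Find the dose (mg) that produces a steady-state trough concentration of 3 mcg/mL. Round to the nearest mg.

τ/t½ = 29/40 ≈ 0.725, so f = (1/2)^(29/40) ≈ 0.604997.
Cmin,ss = (D/Vd)·f/(1−f), so D = Cmin,ss·Vd·(1−f)/f.
D = 3 × 231 × (1−f)/f ≈ 3 × 231 × 0.65290 ≈ 452.46 mg.

452 mg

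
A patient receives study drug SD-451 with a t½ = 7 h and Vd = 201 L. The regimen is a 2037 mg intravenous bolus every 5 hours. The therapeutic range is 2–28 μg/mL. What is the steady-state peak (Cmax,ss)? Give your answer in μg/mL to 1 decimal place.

Over one 5-h interval, 5/7 ≈ 0.71429 half-lives elapse, leaving f ≈ 0.6095 of each dose.
At steady state, accumulation factor R = 1/(1 − e^(−kτ)) ≈ 2.5608.
Each bolus raises the concentration by D/Vd = 2037/201 ≈ 10.134 μg/mL.
Steady-state peak Cmax,ss = C₀·R ≈ 10.134 × 2.5608 ≈ 25.951 μg/mL.
Peak 26.0 μg/mL vs MTC 28 μg/mL: below toxic threshold.

26.0 μg/mL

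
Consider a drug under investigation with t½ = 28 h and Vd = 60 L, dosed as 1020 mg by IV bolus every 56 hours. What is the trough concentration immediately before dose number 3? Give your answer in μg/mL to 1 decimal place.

f = (1/2)^(τ/t½) = (1/2)^(56/28) ≈ 0.2500.
C₀ = D/Vd = 1020/60 ≈ 17.000 μg/mL.
Before the 3rd dose, 2 doses have been given. Superposition: Cmin = C₀·(f + f²).
≈ 17.000 × (0.2500 + 0.0625) ≈ 17.000 × 0.3125 ≈ 5.312 μg/mL.

5.3 μg/mL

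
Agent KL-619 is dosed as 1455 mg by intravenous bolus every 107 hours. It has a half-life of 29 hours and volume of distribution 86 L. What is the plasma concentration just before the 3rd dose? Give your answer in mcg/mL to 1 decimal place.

1.4 mcg/mL

f = (1/2)^(τ/t½) = (1/2)^(107/29) ≈ 0.0775.
C₀ = D/Vd = 1455/86 ≈ 16.919 mcg/mL.
Before the 3rd dose, 2 doses have been given. Superposition: Cmin = C₀·(f + f²).
≈ 16.919 × (0.0775 + 0.0060) ≈ 16.919 × 0.0835 ≈ 1.413 mcg/mL.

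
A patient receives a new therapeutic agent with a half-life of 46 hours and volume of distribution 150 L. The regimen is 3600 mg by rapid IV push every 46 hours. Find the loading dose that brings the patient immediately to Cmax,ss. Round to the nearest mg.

7200 mg

f = (1/2)^(46/46) ≈ 0.500000; accumulation ratio R = 1/(1−f) ≈ 2.00000.
Loading dose to hit Cmax,ss on first dose: D_load = D_maint·R ≈ 3600 × 2.00000 ≈ 7200.00 mg.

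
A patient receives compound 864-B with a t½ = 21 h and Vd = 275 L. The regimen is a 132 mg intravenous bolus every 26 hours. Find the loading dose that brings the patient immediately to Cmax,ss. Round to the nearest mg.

229 mg

f = (1/2)^(26/21) ≈ 0.423932; accumulation ratio R = 1/(1−f) ≈ 1.73591.
Loading dose to hit Cmax,ss on first dose: D_load = D_maint·R ≈ 132 × 1.73591 ≈ 229.14 mg.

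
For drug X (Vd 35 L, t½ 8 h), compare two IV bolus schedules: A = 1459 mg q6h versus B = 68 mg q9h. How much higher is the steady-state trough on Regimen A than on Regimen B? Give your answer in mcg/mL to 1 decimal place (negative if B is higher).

Regimen A: f = (1/2)^(6/8) ≈ 0.5946; Cmin,ss = (1459/35)·f/(1−f) ≈ 61.140 mcg/mL.
Regimen B: f = (1/2)^(9/8) ≈ 0.4585; Cmin,ss = (68/35)·f/(1−f) ≈ 1.645 mcg/mL.
Difference ≈ 61.140 − 1.645 ≈ 59.495 mcg/mL.

59.5 mcg/mL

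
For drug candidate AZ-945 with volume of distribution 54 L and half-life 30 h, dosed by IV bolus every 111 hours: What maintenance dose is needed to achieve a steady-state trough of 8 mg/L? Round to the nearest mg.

τ/t½ = 111/30 ≈ 3.7, so f = (1/2)^(111/30) ≈ 0.076947.
Cmin,ss = (D/Vd)·f/(1−f), so D = Cmin,ss·Vd·(1−f)/f.
D = 8 × 54 × (1−f)/f ≈ 8 × 54 × 11.99596 ≈ 5182.25 mg.

5182 mg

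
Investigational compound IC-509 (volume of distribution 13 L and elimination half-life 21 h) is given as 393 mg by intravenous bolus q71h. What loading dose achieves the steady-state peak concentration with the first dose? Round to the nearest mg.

435 mg

f = (1/2)^(71/21) ≈ 0.095991; accumulation ratio R = 1/(1−f) ≈ 1.10618.
Loading dose to hit Cmax,ss on first dose: D_load = D_maint·R ≈ 393 × 1.10618 ≈ 434.73 mg.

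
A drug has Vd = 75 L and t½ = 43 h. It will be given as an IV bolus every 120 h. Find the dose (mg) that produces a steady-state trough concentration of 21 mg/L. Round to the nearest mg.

9323 mg

τ/t½ = 120/43 ≈ 2.7907, so f = (1/2)^(120/43) ≈ 0.144516.
Cmin,ss = (D/Vd)·f/(1−f), so D = Cmin,ss·Vd·(1−f)/f.
D = 21 × 75 × (1−f)/f ≈ 21 × 75 × 5.91965 ≈ 9323.45 mg.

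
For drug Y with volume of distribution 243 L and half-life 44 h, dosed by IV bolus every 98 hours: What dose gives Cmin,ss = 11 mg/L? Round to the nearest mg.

9843 mg

τ/t½ = 98/44 ≈ 2.2273, so f = (1/2)^(98/44) ≈ 0.213562.
Cmin,ss = (D/Vd)·f/(1−f), so D = Cmin,ss·Vd·(1−f)/f.
D = 11 × 243 × (1−f)/f ≈ 11 × 243 × 3.68248 ≈ 9843.27 mg.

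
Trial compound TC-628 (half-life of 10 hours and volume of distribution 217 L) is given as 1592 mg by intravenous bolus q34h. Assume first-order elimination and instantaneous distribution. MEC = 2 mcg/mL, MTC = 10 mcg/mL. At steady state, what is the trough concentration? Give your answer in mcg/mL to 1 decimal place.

k = ln2/t½ = ln2/10 ≈ 0.069315 h⁻¹; fraction remaining f = e^(−kτ) = e^(−0.069315×34) ≈ 0.0947.
Each bolus raises the concentration by D/Vd = 1592/217 ≈ 7.336 mcg/mL.
Steady-state trough Cmin,ss = C₀·f/(1−f) ≈ 7.336 × 0.0947/0.9053 ≈ 0.767 mcg/mL.
Trough 0.8 mcg/mL vs MEC 2 mcg/mL: subtherapeutic.

0.8 mcg/mL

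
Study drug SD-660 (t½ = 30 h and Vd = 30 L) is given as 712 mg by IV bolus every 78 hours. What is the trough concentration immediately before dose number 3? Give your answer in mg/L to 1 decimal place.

4.6 mg/L

f = (1/2)^(τ/t½) = (1/2)^(78/30) ≈ 0.1649.
C₀ = D/Vd = 712/30 ≈ 23.733 mg/L.
Before the 3rd dose, 2 doses have been given. Superposition: Cmin = C₀·(f + f²).
≈ 23.733 × (0.1649 + 0.0272) ≈ 23.733 × 0.1921 ≈ 4.559 mg/L.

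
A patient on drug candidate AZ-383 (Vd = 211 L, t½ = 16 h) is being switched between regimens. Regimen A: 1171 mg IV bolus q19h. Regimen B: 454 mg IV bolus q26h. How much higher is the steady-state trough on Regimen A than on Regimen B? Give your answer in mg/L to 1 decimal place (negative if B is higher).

Regimen A: f = (1/2)^(19/16) ≈ 0.4391; Cmin,ss = (1171/211)·f/(1−f) ≈ 4.345 mg/L.
Regimen B: f = (1/2)^(26/16) ≈ 0.3242; Cmin,ss = (454/211)·f/(1−f) ≈ 1.032 mg/L.
Difference ≈ 4.345 − 1.032 ≈ 3.313 mg/L.

3.3 mg/L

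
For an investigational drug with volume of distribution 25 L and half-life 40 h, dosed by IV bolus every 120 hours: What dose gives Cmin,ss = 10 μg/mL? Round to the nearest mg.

1750 mg

τ/t½ = 120/40 ≈ 3, so f = (1/2)^(120/40) ≈ 0.125000.
Cmin,ss = (D/Vd)·f/(1−f), so D = Cmin,ss·Vd·(1−f)/f.
D = 10 × 25 × (1−f)/f ≈ 10 × 25 × 7.00000 ≈ 1750.00 mg.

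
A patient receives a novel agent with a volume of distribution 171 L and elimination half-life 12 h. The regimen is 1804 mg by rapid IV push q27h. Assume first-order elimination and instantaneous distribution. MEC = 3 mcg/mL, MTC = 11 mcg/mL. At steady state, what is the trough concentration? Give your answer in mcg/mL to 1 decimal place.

2.8 mcg/mL

Over one 27-h interval, 27/12 ≈ 2.25 half-lives elapse, leaving f ≈ 0.2102 of each dose.
Accumulation ratio R = 1/(1 − f) ≈ 1/0.7898 ≈ 1.2661.
Single-dose peak C₀ = D/Vd = 1804/171 ≈ 10.550 mcg/mL.
Steady-state peak Cmax,ss = C₀·R ≈ 10.550 × 1.2661 ≈ 13.357 mcg/mL.
Steady-state trough Cmin,ss = Cmax,ss·f ≈ 13.357 × 0.2102 ≈ 2.808 mcg/mL.
Trough 2.8 mcg/mL vs MEC 3 mcg/mL: subtherapeutic.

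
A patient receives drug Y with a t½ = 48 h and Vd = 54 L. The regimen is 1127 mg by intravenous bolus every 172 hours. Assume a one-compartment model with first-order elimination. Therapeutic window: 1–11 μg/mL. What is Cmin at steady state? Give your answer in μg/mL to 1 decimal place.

1.9 μg/mL

Over one 172-h interval, 172/48 ≈ 3.5833 half-lives elapse, leaving f ≈ 0.0834 of each dose.
Accumulation ratio R = 1/(1 − f) ≈ 1/0.9166 ≈ 1.0910.
Single-dose peak C₀ = D/Vd = 1127/54 ≈ 20.870 μg/mL.
Steady-state peak Cmax,ss = C₀·R ≈ 20.870 × 1.0910 ≈ 22.769 μg/mL.
One interval later, Cmin,ss = Cmax,ss·e^(−kτ) ≈ 22.769 × 0.0834 ≈ 1.899 μg/mL.
Trough 1.9 μg/mL vs MEC 1 μg/mL: adequate.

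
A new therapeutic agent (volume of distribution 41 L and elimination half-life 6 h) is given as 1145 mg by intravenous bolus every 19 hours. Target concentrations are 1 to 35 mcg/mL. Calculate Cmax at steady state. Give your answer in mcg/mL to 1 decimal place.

31.4 mcg/mL

τ/t½ = 19/6 ≈ 3.1667, so fraction remaining f = (1/2)^(19/6) ≈ 0.1114.
Accumulation ratio R = 1/(1 − f) ≈ 1/0.8886 ≈ 1.1254.
Each bolus raises the concentration by D/Vd = 1145/41 ≈ 27.927 mcg/mL.
Cmax,ss = C₀/(1 − f) ≈ 27.927/0.8886 ≈ 31.428 mcg/mL.
Peak 31.4 mcg/mL vs MTC 35 mcg/mL: below toxic threshold.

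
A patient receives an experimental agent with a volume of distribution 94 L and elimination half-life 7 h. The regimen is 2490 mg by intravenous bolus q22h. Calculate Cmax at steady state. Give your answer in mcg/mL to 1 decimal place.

29.9 mcg/mL

τ/t½ = 22/7 ≈ 3.1429, so fraction remaining f = (1/2)^(22/7) ≈ 0.1132.
At steady state, accumulation factor R = 1/(1 − e^(−kτ)) ≈ 1.1276.
Each bolus raises the concentration by D/Vd = 2490/94 ≈ 26.489 mcg/mL.
Cmax,ss = C₀/(1 − f) ≈ 26.489/0.8868 ≈ 29.870 mcg/mL.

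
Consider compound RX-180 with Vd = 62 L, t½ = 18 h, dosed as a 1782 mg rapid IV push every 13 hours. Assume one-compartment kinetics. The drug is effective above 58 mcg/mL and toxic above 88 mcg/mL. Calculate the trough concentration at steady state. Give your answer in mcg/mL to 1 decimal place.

44.2 mcg/mL

τ/t½ = 13/18 ≈ 0.72222, so fraction remaining f = (1/2)^(13/18) ≈ 0.6062.
At steady state, accumulation factor R = 1/(1 − e^(−kτ)) ≈ 2.5394.
Each bolus raises the concentration by D/Vd = 1782/62 ≈ 28.742 mcg/mL.
Cmax,ss = C₀/(1 − f) ≈ 28.742/0.3938 ≈ 72.986 mcg/mL.
One interval later, Cmin,ss = Cmax,ss·e^(−kτ) ≈ 72.986 × 0.6062 ≈ 44.244 mcg/mL.
Trough 44.2 mcg/mL vs MEC 58 mcg/mL: subtherapeutic.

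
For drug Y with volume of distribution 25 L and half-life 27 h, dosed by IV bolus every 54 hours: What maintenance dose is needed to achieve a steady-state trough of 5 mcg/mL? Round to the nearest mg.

τ/t½ = 54/27 ≈ 2, so f = (1/2)^(54/27) ≈ 0.250000.
Cmin,ss = (D/Vd)·f/(1−f), so D = Cmin,ss·Vd·(1−f)/f.
D = 5 × 25 × (1−f)/f ≈ 5 × 25 × 3.00000 ≈ 375.00 mg.

375 mg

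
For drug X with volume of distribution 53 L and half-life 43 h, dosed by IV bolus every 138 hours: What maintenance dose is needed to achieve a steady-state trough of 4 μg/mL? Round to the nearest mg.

τ/t½ = 138/43 ≈ 3.2093, so f = (1/2)^(138/43) ≈ 0.108119.
Cmin,ss = (D/Vd)·f/(1−f), so D = Cmin,ss·Vd·(1−f)/f.
D = 4 × 53 × (1−f)/f ≈ 4 × 53 × 8.24907 ≈ 1748.80 mg.

1749 mg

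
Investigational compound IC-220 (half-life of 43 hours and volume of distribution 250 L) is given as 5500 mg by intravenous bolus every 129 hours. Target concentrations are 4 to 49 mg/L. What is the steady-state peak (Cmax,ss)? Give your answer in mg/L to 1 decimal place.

25.1 mg/L

τ = 129 h = 3 half-lives, so f = (1/2)^3 = 0.125.
Accumulation ratio R = 1/(1 − f) = 1/0.875 = 8/7.
Single-dose peak C₀ = D/Vd = 5500/250 = 22 mg/L.
Steady-state peak Cmax,ss = C₀·R = 22 × 8/7 ≈ 25.143 mg/L.
Peak 25.1 mg/L vs MTC 49 mg/L: below toxic threshold.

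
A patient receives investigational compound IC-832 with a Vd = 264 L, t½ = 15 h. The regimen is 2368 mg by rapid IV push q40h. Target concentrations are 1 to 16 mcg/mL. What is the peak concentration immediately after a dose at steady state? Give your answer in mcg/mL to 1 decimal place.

τ/t½ = 40/15 ≈ 2.6667, so fraction remaining f = (1/2)^(40/15) ≈ 0.1575.
Accumulation ratio R = 1/(1 − f) ≈ 1/0.8425 ≈ 1.1869.
Single-dose peak C₀ = D/Vd = 2368/264 ≈ 8.970 mcg/mL.
Cmax,ss = C₀/(1 − f) ≈ 8.970/0.8425 ≈ 10.647 mcg/mL.
Peak 10.6 mcg/mL vs MTC 16 mcg/mL: below toxic threshold.

10.6 mcg/mL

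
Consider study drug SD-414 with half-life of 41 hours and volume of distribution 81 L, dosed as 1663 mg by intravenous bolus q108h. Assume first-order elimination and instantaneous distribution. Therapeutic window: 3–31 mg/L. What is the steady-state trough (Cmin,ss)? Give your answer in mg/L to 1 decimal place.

3.9 mg/L

Over one 108-h interval, 108/41 ≈ 2.6341 half-lives elapse, leaving f ≈ 0.1611 of each dose.
At steady state, accumulation factor R = 1/(1 − e^(−kτ)) ≈ 1.1920.
Each bolus raises the concentration by D/Vd = 1663/81 ≈ 20.531 mg/L.
Cmax,ss = C₀/(1 − f) ≈ 20.531/0.8389 ≈ 24.474 mg/L.
Steady-state trough Cmin,ss = Cmax,ss·f ≈ 24.474 × 0.1611 ≈ 3.943 mg/L.
Trough 3.9 mg/L vs MEC 3 mg/L: adequate.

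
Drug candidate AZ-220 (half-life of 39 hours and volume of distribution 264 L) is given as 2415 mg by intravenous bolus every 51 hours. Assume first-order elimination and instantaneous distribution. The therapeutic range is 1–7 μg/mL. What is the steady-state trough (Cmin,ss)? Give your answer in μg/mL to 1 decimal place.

Over one 51-h interval, 51/39 ≈ 1.3077 half-lives elapse, leaving f ≈ 0.4040 of each dose.
Accumulation ratio R = 1/(1 − f) ≈ 1/0.5960 ≈ 1.6779.
Each bolus raises the concentration by D/Vd = 2415/264 ≈ 9.148 μg/mL.
Steady-state peak Cmax,ss = C₀·R ≈ 9.148 × 1.6779 ≈ 15.349 μg/mL.
Steady-state trough Cmin,ss = Cmax,ss·f ≈ 15.349 × 0.4040 ≈ 6.201 μg/mL.
Trough 6.2 μg/mL vs MEC 1 μg/mL: adequate.

6.2 μg/mL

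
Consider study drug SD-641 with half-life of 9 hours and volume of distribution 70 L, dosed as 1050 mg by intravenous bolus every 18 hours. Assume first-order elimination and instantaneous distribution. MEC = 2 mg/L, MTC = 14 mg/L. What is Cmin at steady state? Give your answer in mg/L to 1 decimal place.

τ = 18 h = 2 half-lives, so f = (1/2)^2 = 0.25.
At steady state, R = 1/(1 − 0.25) = 4/3.
Single-dose peak C₀ = D/Vd = 1050/70 = 15 mg/L.
Steady-state peak Cmax,ss = C₀·R = 15 × 4/3 ≈ 20.000 mg/L.
Steady-state trough Cmin,ss = Cmax,ss·f ≈ 20.000 × 0.25 ≈ 5.000 mg/L.
Trough 5.0 mg/L vs MEC 2 mg/L: adequate.

5.0 mg/L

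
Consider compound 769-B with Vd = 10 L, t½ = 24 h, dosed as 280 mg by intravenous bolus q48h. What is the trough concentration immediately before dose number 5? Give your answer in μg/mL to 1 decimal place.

9.3 μg/mL

f = (1/2)^(τ/t½) = (1/2)^(48/24) ≈ 0.2500.
C₀ = D/Vd = 280/10 ≈ 28.000 μg/mL.
Before the 5th dose, 4 doses have been given. Superposition: Cmin = C₀·(f + f² + … + f^4).
≈ 28.000 × (0.2500 + 0.0625 + 0.0156 + 0.0039) ≈ 28.000 × 0.3320 ≈ 9.296 μg/mL.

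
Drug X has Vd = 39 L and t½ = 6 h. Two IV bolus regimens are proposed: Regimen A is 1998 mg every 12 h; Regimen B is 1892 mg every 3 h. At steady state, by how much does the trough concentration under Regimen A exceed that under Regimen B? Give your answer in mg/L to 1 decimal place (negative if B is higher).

Regimen A: f = (1/2)^(12/6) ≈ 0.2500; Cmin,ss = (1998/39)·f/(1−f) ≈ 17.077 mg/L.
Regimen B: f = (1/2)^(3/6) ≈ 0.7071; Cmin,ss = (1892/39)·f/(1−f) ≈ 117.116 mg/L.
Difference ≈ 17.077 − 117.116 ≈ -100.039 mg/L.

-100.0 mg/L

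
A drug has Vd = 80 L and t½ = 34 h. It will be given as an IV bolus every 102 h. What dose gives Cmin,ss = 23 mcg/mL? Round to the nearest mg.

12880 mg

τ/t½ = 102/34 ≈ 3, so f = (1/2)^(102/34) ≈ 0.125000.
Cmin,ss = (D/Vd)·f/(1−f), so D = Cmin,ss·Vd·(1−f)/f.
D = 23 × 80 × (1−f)/f ≈ 23 × 80 × 7.00000 ≈ 12880.00 mg.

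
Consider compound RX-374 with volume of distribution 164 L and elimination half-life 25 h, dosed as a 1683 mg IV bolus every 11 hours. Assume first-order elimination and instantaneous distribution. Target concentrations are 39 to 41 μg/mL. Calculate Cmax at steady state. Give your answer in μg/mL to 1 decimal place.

Over one 11-h interval, 11/25 ≈ 0.44 half-lives elapse, leaving f ≈ 0.7371 of each dose.
Accumulation ratio R = 1/(1 − f) ≈ 1/0.2629 ≈ 3.8037.
Each bolus raises the concentration by D/Vd = 1683/164 ≈ 10.262 μg/mL.
Cmax,ss = C₀/(1 − f) ≈ 10.262/0.2629 ≈ 39.034 μg/mL.
Peak 39.0 μg/mL vs MTC 41 μg/mL: below toxic threshold.

39.0 μg/mL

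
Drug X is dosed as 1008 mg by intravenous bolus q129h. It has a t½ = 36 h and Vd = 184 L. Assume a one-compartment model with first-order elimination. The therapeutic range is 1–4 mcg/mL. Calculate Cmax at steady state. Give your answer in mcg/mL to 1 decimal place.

6.0 mcg/mL

k = ln2/t½ = ln2/36 ≈ 0.019254 h⁻¹; fraction remaining f = e^(−kτ) = e^(−0.019254×129) ≈ 0.0834.
Accumulation ratio R = 1/(1 − f) ≈ 1/0.9166 ≈ 1.0910.
Each bolus raises the concentration by D/Vd = 1008/184 ≈ 5.478 mcg/mL.
Steady-state peak Cmax,ss = C₀·R ≈ 5.478 × 1.0910 ≈ 5.976 mcg/mL.
Peak 6.0 mcg/mL vs MTC 4 mcg/mL: exceeds toxic threshold.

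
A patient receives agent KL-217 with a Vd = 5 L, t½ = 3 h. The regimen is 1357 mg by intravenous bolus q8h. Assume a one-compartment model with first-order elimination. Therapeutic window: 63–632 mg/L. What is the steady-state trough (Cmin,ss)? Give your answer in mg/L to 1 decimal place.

50.7 mg/L

τ/t½ = 8/3 ≈ 2.6667, so fraction remaining f = (1/2)^(8/3) ≈ 0.1575.
Accumulation ratio R = 1/(1 − f) ≈ 1/0.8425 ≈ 1.1869.
Single-dose peak C₀ = D/Vd = 1357/5 ≈ 271.400 mg/L.
Cmax,ss = C₀/(1 − f) ≈ 271.400/0.8425 ≈ 322.136 mg/L.
Steady-state trough Cmin,ss = Cmax,ss·f ≈ 322.136 × 0.1575 ≈ 50.736 mg/L.
Trough 50.7 mg/L vs MEC 63 mg/L: subtherapeutic.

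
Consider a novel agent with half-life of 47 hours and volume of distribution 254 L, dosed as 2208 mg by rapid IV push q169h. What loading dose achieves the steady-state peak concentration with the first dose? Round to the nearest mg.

2407 mg

f = (1/2)^(169/47) ≈ 0.082713; accumulation ratio R = 1/(1−f) ≈ 1.09017.
Loading dose to hit Cmax,ss on first dose: D_load = D_maint·R ≈ 2208 × 1.09017 ≈ 2407.10 mg.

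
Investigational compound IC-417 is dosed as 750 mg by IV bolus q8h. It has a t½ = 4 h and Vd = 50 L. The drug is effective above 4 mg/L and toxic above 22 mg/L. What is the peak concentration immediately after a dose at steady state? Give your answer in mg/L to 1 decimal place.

τ = 8 h = 2 half-lives, so f = (1/2)^2 = 0.25.
At steady state, R = 1/(1 − 0.25) = 4/3.
Single-dose peak C₀ = D/Vd = 750/50 = 15 mg/L.
Steady-state peak Cmax,ss = C₀·R = 15 × 4/3 ≈ 20.000 mg/L.
Peak 20.0 mg/L vs MTC 22 mg/L: below toxic threshold.

20.0 mg/L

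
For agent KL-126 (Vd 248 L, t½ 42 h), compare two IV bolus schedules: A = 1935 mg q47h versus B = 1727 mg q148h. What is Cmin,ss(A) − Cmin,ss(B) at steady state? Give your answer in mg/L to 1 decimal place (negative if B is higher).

Regimen A: f = (1/2)^(47/42) ≈ 0.4604; Cmin,ss = (1935/248)·f/(1−f) ≈ 6.657 mg/L.
Regimen B: f = (1/2)^(148/42) ≈ 0.0869; Cmin,ss = (1727/248)·f/(1−f) ≈ 0.663 mg/L.
Difference ≈ 6.657 − 0.663 ≈ 5.994 mg/L.

6.0 mg/L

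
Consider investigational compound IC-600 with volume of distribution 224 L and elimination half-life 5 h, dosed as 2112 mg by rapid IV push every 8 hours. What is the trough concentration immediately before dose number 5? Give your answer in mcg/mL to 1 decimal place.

f = (1/2)^(τ/t½) = (1/2)^(8/5) ≈ 0.3299.
C₀ = D/Vd = 2112/224 ≈ 9.429 mcg/mL.
Before the 5th dose, 4 doses have been given. Superposition: Cmin = C₀·(f + f² + … + f^4).
≈ 9.429 × (0.3299 + 0.1088 + 0.0359 + 0.0118) ≈ 9.429 × 0.4864 ≈ 4.586 mcg/mL.

4.6 mcg/mL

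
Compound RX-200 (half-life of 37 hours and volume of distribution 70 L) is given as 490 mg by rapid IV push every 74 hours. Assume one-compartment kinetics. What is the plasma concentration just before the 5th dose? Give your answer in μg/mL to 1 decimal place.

f = (1/2)^(τ/t½) = (1/2)^(74/37) ≈ 0.2500.
C₀ = D/Vd = 490/70 ≈ 7.000 μg/mL.
Before the 5th dose, 4 doses have been given. Superposition: Cmin = C₀·(f + f² + … + f^4).
≈ 7.000 × (0.2500 + 0.0625 + 0.0156 + 0.0039) ≈ 7.000 × 0.3320 ≈ 2.324 μg/mL.

2.3 μg/mL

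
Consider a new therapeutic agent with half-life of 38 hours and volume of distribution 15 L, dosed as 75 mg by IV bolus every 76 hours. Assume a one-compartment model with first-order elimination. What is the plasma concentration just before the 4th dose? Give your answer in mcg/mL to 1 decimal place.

1.6 mcg/mL

f = (1/2)^(τ/t½) = (1/2)^(76/38) ≈ 0.2500.
C₀ = D/Vd = 75/15 ≈ 5.000 mcg/mL.
Before the 4th dose, 3 doses have been given. Superposition: Cmin = C₀·(f + f² + … + f^3).
≈ 5.000 × (0.2500 + 0.0625 + 0.0156) ≈ 5.000 × 0.3281 ≈ 1.641 mcg/mL.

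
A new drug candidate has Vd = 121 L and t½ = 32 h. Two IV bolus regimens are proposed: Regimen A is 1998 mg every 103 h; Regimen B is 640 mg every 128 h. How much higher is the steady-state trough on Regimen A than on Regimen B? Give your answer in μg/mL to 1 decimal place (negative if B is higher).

1.6 μg/mL

Regimen A: f = (1/2)^(103/32) ≈ 0.1074; Cmin,ss = (1998/121)·f/(1−f) ≈ 1.987 μg/mL.
Regimen B: f = (1/2)^(128/32) ≈ 0.0625; Cmin,ss = (640/121)·f/(1−f) ≈ 0.353 μg/mL.
Difference ≈ 1.987 − 0.353 ≈ 1.634 μg/mL.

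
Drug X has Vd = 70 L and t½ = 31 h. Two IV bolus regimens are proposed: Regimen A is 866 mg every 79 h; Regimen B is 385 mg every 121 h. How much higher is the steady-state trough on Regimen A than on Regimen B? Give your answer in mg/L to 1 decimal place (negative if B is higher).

Regimen A: f = (1/2)^(79/31) ≈ 0.1709; Cmin,ss = (866/70)·f/(1−f) ≈ 2.550 mg/L.
Regimen B: f = (1/2)^(121/31) ≈ 0.0668; Cmin,ss = (385/70)·f/(1−f) ≈ 0.394 mg/L.
Difference ≈ 2.550 − 0.394 ≈ 2.156 mg/L.

2.2 mg/L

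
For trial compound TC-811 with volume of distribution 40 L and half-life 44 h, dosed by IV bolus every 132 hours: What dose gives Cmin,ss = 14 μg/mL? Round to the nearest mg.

3920 mg

τ/t½ = 132/44 ≈ 3, so f = (1/2)^(132/44) ≈ 0.125000.
Cmin,ss = (D/Vd)·f/(1−f), so D = Cmin,ss·Vd·(1−f)/f.
D = 14 × 40 × (1−f)/f ≈ 14 × 40 × 7.00000 ≈ 3920.00 mg.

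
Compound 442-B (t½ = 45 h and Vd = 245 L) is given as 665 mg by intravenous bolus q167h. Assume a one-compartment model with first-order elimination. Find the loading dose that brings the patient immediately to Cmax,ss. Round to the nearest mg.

720 mg

f = (1/2)^(167/45) ≈ 0.076356; accumulation ratio R = 1/(1−f) ≈ 1.08267.
Loading dose to hit Cmax,ss on first dose: D_load = D_maint·R ≈ 665 × 1.08267 ≈ 719.98 mg.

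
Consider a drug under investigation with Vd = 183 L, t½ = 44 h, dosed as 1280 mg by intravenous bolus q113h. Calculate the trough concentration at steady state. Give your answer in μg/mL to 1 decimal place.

1.4 μg/mL

τ/t½ = 113/44 ≈ 2.5682, so fraction remaining f = (1/2)^(113/44) ≈ 0.1686.
At steady state, accumulation factor R = 1/(1 − e^(−kτ)) ≈ 1.2028.
Single-dose peak C₀ = D/Vd = 1280/183 ≈ 6.995 μg/mL.
Cmax,ss = C₀/(1 − f) ≈ 6.995/0.8314 ≈ 8.414 μg/mL.
Steady-state trough Cmin,ss = Cmax,ss·f ≈ 8.414 × 0.1686 ≈ 1.419 μg/mL.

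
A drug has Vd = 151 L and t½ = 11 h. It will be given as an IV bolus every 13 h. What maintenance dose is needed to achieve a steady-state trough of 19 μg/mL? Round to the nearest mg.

τ/t½ = 13/11 ≈ 1.1818, so f = (1/2)^(13/11) ≈ 0.440796.
Cmin,ss = (D/Vd)·f/(1−f), so D = Cmin,ss·Vd·(1−f)/f.
D = 19 × 151 × (1−f)/f ≈ 19 × 151 × 1.26862 ≈ 3639.67 mg.

3640 mg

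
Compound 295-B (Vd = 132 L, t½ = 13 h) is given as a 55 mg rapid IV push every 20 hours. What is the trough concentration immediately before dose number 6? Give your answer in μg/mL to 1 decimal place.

0.2 μg/mL

f = (1/2)^(τ/t½) = (1/2)^(20/13) ≈ 0.3443.
C₀ = D/Vd = 55/132 ≈ 0.417 μg/mL.
Before the 6th dose, 5 doses have been given. Superposition: Cmin = C₀·(f + f² + … + f^5).
≈ 0.417 × (0.3443 + 0.1185 + 0.0408 + 0.0141 + 0.0048) ≈ 0.417 × 0.5225 ≈ 0.218 μg/mL.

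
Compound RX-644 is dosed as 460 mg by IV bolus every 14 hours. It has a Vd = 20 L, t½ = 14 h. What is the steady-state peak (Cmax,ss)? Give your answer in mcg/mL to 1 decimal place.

46.0 mcg/mL

τ = 14 h = 1 half-life, so f = (1/2)^1 = 0.5.
Accumulation ratio R = 1/(1 − f) = 1/0.5 = 2/1.
Single-dose peak C₀ = D/Vd = 460/20 = 23 mcg/mL.
Steady-state peak Cmax,ss = C₀·R = 23 × 2/1 ≈ 46.000 mcg/mL.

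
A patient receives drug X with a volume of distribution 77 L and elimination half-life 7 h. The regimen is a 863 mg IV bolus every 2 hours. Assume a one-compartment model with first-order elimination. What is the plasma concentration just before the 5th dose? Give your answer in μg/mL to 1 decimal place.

28.0 μg/mL

f = (1/2)^(τ/t½) = (1/2)^(2/7) ≈ 0.8203.
C₀ = D/Vd = 863/77 ≈ 11.208 μg/mL.
Before the 5th dose, 4 doses have been given. Superposition: Cmin = C₀·(f + f² + … + f^4).
≈ 11.208 × (0.8203 + 0.6729 + 0.5520 + 0.4528) ≈ 11.208 × 2.4980 ≈ 27.998 μg/mL.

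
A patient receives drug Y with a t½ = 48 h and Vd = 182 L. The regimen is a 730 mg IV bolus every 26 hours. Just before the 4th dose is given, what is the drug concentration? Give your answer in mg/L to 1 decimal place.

f = (1/2)^(τ/t½) = (1/2)^(26/48) ≈ 0.6870.
C₀ = D/Vd = 730/182 ≈ 4.011 mg/L.
Before the 4th dose, 3 doses have been given. Superposition: Cmin = C₀·(f + f² + … + f^3).
≈ 4.011 × (0.6870 + 0.4720 + 0.3242) ≈ 4.011 × 1.4832 ≈ 5.949 mg/L.

5.9 mg/L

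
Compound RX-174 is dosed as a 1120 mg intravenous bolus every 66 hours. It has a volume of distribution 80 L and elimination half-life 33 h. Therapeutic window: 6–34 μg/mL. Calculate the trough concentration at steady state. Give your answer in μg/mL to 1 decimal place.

τ = 66 h = 2 half-lives, so f = (1/2)^2 = 0.25.
At steady state, R = 1/(1 − 0.25) = 4/3.
Single-dose peak C₀ = D/Vd = 1120/80 = 14 μg/mL.
Steady-state peak Cmax,ss = C₀·R = 14 × 4/3 ≈ 18.667 μg/mL.
Steady-state trough Cmin,ss = Cmax,ss·f ≈ 18.667 × 0.25 ≈ 4.667 μg/mL.
Trough 4.7 μg/mL vs MEC 6 μg/mL: subtherapeutic.

4.7 μg/mL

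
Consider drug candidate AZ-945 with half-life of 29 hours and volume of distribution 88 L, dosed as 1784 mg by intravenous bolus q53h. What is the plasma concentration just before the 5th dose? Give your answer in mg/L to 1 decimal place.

7.9 mg/L

f = (1/2)^(τ/t½) = (1/2)^(53/29) ≈ 0.2817.
C₀ = D/Vd = 1784/88 ≈ 20.273 mg/L.
Before the 5th dose, 4 doses have been given. Superposition: Cmin = C₀·(f + f² + … + f^4).
≈ 20.273 × (0.2817 + 0.0794 + 0.0224 + 0.0063) ≈ 20.273 × 0.3898 ≈ 7.902 mg/L.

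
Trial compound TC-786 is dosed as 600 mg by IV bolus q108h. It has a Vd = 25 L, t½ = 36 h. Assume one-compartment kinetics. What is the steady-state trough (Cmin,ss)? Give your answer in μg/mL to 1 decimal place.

τ = 108 h = 3 half-lives, so f = (1/2)^3 = 0.125.
At steady state, R = 1/(1 − 0.125) = 8/7.
Single-dose peak C₀ = D/Vd = 600/25 = 24 μg/mL.
Steady-state peak Cmax,ss = C₀·R = 24 × 8/7 ≈ 27.429 μg/mL.
Steady-state trough Cmin,ss = Cmax,ss·f ≈ 27.429 × 0.125 ≈ 3.429 μg/mL.

3.4 μg/mL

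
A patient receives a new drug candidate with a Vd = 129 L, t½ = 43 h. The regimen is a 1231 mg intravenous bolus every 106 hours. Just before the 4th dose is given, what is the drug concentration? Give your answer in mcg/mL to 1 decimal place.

f = (1/2)^(τ/t½) = (1/2)^(106/43) ≈ 0.1811.
C₀ = D/Vd = 1231/129 ≈ 9.543 mcg/mL.
Before the 4th dose, 3 doses have been given. Superposition: Cmin = C₀·(f + f² + … + f^3).
≈ 9.543 × (0.1811 + 0.0328 + 0.0059) ≈ 9.543 × 0.2198 ≈ 2.098 mcg/mL.

2.1 mcg/mL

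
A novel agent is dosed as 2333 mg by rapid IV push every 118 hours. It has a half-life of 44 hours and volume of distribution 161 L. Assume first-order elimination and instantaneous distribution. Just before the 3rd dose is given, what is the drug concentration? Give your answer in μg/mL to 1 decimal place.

2.6 μg/mL

f = (1/2)^(τ/t½) = (1/2)^(118/44) ≈ 0.1558.
C₀ = D/Vd = 2333/161 ≈ 14.491 μg/mL.
Before the 3rd dose, 2 doses have been given. Superposition: Cmin = C₀·(f + f²).
≈ 14.491 × (0.1558 + 0.0243) ≈ 14.491 × 0.1801 ≈ 2.610 μg/mL.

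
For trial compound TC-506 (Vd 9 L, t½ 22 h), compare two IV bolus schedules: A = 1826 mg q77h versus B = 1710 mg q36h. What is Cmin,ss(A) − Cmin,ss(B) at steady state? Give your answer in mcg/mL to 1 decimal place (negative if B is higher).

Regimen A: f = (1/2)^(77/22) ≈ 0.0884; Cmin,ss = (1826/9)·f/(1−f) ≈ 19.675 mcg/mL.
Regimen B: f = (1/2)^(36/22) ≈ 0.3217; Cmin,ss = (1710/9)·f/(1−f) ≈ 90.112 mcg/mL.
Difference ≈ 19.675 − 90.112 ≈ -70.437 mcg/mL.

-70.4 mcg/mL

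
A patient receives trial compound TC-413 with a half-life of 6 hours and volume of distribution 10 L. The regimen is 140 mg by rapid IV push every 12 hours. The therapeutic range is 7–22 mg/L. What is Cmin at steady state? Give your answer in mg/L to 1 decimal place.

τ = 12 h = 2 half-lives, so f = (1/2)^2 = 0.25.
Accumulation ratio R = 1/(1 − f) = 1/0.75 = 4/3.
Single-dose peak C₀ = D/Vd = 140/10 = 14 mg/L.
Steady-state peak Cmax,ss = C₀·R = 14 × 4/3 ≈ 18.667 mg/L.
Steady-state trough Cmin,ss = Cmax,ss·f ≈ 18.667 × 0.25 ≈ 4.667 mg/L.
Trough 4.7 mg/L vs MEC 7 mg/L: subtherapeutic.

4.7 mg/L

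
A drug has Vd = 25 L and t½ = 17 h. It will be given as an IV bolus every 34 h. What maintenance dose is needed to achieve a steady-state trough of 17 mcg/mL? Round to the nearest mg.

τ/t½ = 34/17 ≈ 2, so f = (1/2)^(34/17) ≈ 0.250000.
Cmin,ss = (D/Vd)·f/(1−f), so D = Cmin,ss·Vd·(1−f)/f.
D = 17 × 25 × (1−f)/f ≈ 17 × 25 × 3.00000 ≈ 1275.00 mg.

1275 mg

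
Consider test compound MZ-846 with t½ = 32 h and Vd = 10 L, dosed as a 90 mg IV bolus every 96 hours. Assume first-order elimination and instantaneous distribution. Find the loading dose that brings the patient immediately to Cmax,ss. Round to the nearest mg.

103 mg

f = (1/2)^(96/32) ≈ 0.125000; accumulation ratio R = 1/(1−f) ≈ 1.14286.
Loading dose to hit Cmax,ss on first dose: D_load = D_maint·R ≈ 90 × 1.14286 ≈ 102.86 mg.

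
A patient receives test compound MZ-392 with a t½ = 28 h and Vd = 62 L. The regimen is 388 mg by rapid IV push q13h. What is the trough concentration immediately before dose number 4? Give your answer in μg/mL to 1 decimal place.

f = (1/2)^(τ/t½) = (1/2)^(13/28) ≈ 0.7248.
C₀ = D/Vd = 388/62 ≈ 6.258 μg/mL.
Before the 4th dose, 3 doses have been given. Superposition: Cmin = C₀·(f + f² + … + f^3).
≈ 6.258 × (0.7248 + 0.5253 + 0.3808) ≈ 6.258 × 1.6309 ≈ 10.206 μg/mL.

10.2 μg/mL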